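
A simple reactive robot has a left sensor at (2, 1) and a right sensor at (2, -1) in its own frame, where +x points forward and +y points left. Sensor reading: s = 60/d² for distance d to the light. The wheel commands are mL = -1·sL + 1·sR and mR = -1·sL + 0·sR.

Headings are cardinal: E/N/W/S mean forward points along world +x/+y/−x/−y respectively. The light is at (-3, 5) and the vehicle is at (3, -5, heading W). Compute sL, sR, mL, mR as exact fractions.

60/137 60/97 2400/13289 -60/137

left sensor world pos  = (1, -6); dL² = 137
right sensor world pos = (1, -4); dR² = 97
sL = 60/137 = 60/137
sR = 60/97 = 60/97
mL = -1·sL + 1·sR = 2400/13289
mR = -1·sL + 0·sR = -60/137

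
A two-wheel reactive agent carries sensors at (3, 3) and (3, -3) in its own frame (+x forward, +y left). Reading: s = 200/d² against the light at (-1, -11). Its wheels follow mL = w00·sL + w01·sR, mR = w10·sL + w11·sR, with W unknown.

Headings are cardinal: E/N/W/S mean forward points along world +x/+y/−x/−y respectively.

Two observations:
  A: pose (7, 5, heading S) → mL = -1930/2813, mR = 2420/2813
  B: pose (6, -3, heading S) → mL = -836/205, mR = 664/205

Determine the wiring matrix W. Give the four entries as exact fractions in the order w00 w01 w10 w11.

obs A: pose=(7,5,S) → sL=20/29, sR=100/97, mL=-1930/2813, mR=2420/2813
obs B: pose=(6,-3,S) → sL=8/5, sR=200/41, mL=-836/205, mR=664/205
sensor matrix S = [[20/29, 100/97], [8/5, 200/41]]; det S = 197760/115333
solve [mL_A; mL_B] = S·[w00; w01] and [mR_A; mR_B] = S·[w10; w11]:
  w00 = 1/2, w01 = -1, w10 = 1/2, w11 = 1/2

1/2 -1 1/2 1/2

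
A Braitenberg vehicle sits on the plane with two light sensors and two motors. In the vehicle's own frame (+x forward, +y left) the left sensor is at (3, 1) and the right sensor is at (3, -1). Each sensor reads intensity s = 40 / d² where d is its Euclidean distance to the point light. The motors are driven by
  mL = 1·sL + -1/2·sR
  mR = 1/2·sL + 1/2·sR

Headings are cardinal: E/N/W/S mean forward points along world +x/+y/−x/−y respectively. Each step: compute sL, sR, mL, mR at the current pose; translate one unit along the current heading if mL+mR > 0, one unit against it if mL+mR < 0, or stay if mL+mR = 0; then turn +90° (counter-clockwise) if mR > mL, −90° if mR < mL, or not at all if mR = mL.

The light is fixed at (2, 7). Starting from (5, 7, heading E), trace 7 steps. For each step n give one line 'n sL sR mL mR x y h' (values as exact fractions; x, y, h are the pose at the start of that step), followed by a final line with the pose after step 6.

n=0: pose=(5,7,E); sL=40/37, sR=40/37; mL=20/37, mR=40/37; mL+mR=60/37 → advance +1; mR−mL=20/37 → turn +1·90°
n=1: pose=(6,7,N); sL=20/9, sR=20/17; mL=250/153, mR=260/153; mL+mR=10/3 → advance +1; mR−mL=10/153 → turn +1·90°
n=2: pose=(6,8,W); sL=40, sR=8; mL=36, mR=24; mL+mR=60 → advance +1; mR−mL=-12 → turn -1·90°
n=3: pose=(5,8,N); sL=2, sR=5/4; mL=11/8, mR=13/8; mL+mR=3 → advance +1; mR−mL=1/4 → turn +1·90°
n=4: pose=(5,9,W); sL=40, sR=40/9; mL=340/9, mR=200/9; mL+mR=60 → advance +1; mR−mL=-140/9 → turn -1·90°
n=5: pose=(4,9,N); sL=20/13, sR=20/17; mL=210/221, mR=300/221; mL+mR=30/13 → advance +1; mR−mL=90/221 → turn +1·90°
n=6: pose=(4,10,W); sL=8, sR=40/17; mL=116/17, mR=88/17; mL+mR=12 → advance +1; mR−mL=-28/17 → turn -1·90°

0 40/37 40/37 20/37 40/37 5 7 E
1 20/9 20/17 250/153 260/153 6 7 N
2 40 8 36 24 6 8 W
3 2 5/4 11/8 13/8 5 8 N
4 40 40/9 340/9 200/9 5 9 W
5 20/13 20/17 210/221 300/221 4 9 N
6 8 40/17 116/17 88/17 4 10 W
final 3 10 N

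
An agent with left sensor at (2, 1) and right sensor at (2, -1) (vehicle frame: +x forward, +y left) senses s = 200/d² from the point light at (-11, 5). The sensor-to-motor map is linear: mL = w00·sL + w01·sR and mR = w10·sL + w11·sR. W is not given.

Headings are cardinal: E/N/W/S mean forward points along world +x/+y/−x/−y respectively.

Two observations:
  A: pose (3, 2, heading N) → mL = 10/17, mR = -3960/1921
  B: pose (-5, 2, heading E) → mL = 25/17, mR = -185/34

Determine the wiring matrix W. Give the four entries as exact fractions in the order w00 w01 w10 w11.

obs A: pose=(3,2,N) → sL=20/17, sR=100/113, mL=10/17, mR=-3960/1921
obs B: pose=(-5,2,E) → sL=50/17, sR=5/2, mL=25/17, mR=-185/34
sensor matrix S = [[20/17, 100/113], [50/17, 5/2]]; det S = 650/1921
solve [mL_A; mL_B] = S·[w00; w01] and [mR_A; mR_B] = S·[w10; w11]:
  w00 = 1/2, w01 = 0, w10 = -1, w11 = -1

1/2 0 -1 -1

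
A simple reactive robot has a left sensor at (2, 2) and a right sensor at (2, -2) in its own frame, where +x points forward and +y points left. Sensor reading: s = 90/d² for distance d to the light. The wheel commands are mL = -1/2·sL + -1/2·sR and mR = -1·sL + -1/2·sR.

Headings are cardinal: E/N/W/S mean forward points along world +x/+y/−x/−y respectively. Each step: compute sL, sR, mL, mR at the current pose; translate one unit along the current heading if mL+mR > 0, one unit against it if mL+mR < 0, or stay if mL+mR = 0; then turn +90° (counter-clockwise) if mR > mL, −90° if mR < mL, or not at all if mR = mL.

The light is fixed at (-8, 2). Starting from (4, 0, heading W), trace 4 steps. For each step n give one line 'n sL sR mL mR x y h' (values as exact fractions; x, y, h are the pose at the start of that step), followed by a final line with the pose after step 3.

n=0: pose=(4,0,W); sL=45/58, sR=9/10; mL=-243/290, mR=-711/580; mL+mR=-1197/580 → advance -1; mR−mL=-45/116 → turn -1·90°
n=1: pose=(5,0,N); sL=90/121, sR=2/5; mL=-346/605, mR=-571/605; mL+mR=-917/605 → advance -1; mR−mL=-45/121 → turn -1·90°
n=2: pose=(5,-1,E); sL=45/113, sR=9/25; mL=-1071/2825, mR=-3267/5650; mL+mR=-5409/5650 → advance -1; mR−mL=-45/226 → turn -1·90°
n=3: pose=(4,-1,S); sL=90/221, sR=18/25; mL=-3114/5525, mR=-4239/5525; mL+mR=-7353/5525 → advance -1; mR−mL=-45/221 → turn -1·90°

0 45/58 9/10 -243/290 -711/580 4 0 W
1 90/121 2/5 -346/605 -571/605 5 0 N
2 45/113 9/25 -1071/2825 -3267/5650 5 -1 E
3 90/221 18/25 -3114/5525 -4239/5525 4 -1 S
final 4 0 W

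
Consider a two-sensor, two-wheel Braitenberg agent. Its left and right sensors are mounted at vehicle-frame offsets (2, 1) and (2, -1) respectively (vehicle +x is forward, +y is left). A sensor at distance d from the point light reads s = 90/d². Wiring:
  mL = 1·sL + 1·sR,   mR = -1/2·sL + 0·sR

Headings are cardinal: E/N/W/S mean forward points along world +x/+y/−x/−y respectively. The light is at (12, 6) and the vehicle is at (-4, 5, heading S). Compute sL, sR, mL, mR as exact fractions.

5/13 45/149 1330/1937 -5/26

left sensor world pos  = (-3, 3); dL² = 234
right sensor world pos = (-5, 3); dR² = 298
sL = 90/234 = 5/13
sR = 90/298 = 45/149
mL = 1·sL + 1·sR = 1330/1937
mR = -1/2·sL + 0·sR = -5/26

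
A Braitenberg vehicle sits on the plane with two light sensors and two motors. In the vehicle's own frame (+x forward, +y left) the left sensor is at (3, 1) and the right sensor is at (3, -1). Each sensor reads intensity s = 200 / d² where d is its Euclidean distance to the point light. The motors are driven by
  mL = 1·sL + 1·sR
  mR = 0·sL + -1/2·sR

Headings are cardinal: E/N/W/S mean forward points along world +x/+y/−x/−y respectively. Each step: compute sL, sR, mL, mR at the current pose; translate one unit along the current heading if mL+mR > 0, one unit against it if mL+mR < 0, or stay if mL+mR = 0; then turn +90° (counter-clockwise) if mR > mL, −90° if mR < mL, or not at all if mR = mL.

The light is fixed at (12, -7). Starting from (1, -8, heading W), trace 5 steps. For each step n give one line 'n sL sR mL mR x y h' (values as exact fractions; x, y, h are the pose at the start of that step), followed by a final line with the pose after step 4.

n=0: pose=(1,-8,W); sL=1, sR=50/49; mL=99/49, mR=-25/49; mL+mR=74/49 → advance +1; mR−mL=-124/49 → turn -1·90°
n=1: pose=(0,-8,N); sL=200/173, sR=8/5; mL=2384/865, mR=-4/5; mL+mR=1692/865 → advance +1; mR−mL=-3076/865 → turn -1·90°
n=2: pose=(0,-7,E); sL=100/41, sR=100/41; mL=200/41, mR=-50/41; mL+mR=150/41 → advance +1; mR−mL=-250/41 → turn -1·90°
n=3: pose=(1,-7,S); sL=200/109, sR=200/153; mL=52400/16677, mR=-100/153; mL+mR=41500/16677 → advance +1; mR−mL=-21100/5559 → turn -1·90°
n=4: pose=(1,-8,W); sL=1, sR=50/49; mL=99/49, mR=-25/49; mL+mR=74/49 → advance +1; mR−mL=-124/49 → turn -1·90°

0 1 50/49 99/49 -25/49 1 -8 W
1 200/173 8/5 2384/865 -4/5 0 -8 N
2 100/41 100/41 200/41 -50/41 0 -7 E
3 200/109 200/153 52400/16677 -100/153 1 -7 S
4 1 50/49 99/49 -25/49 1 -8 W
final 0 -8 N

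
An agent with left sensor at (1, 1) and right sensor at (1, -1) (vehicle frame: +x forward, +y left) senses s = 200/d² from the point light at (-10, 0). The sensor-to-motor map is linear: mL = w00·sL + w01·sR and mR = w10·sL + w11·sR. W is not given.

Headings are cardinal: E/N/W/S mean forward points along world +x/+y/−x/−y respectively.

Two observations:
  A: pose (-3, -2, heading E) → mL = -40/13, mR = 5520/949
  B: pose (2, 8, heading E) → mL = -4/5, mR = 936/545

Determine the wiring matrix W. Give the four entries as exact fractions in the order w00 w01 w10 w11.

-1 0 1 1

obs A: pose=(-3,-2,E) → sL=40/13, sR=200/73, mL=-40/13, mR=5520/949
obs B: pose=(2,8,E) → sL=4/5, sR=100/109, mL=-4/5, mR=936/545
sensor matrix S = [[40/13, 200/73], [4/5, 100/109]]; det S = 65280/103441
solve [mL_A; mL_B] = S·[w00; w01] and [mR_A; mR_B] = S·[w10; w11]:
  w00 = -1, w01 = 0, w10 = 1, w11 = 1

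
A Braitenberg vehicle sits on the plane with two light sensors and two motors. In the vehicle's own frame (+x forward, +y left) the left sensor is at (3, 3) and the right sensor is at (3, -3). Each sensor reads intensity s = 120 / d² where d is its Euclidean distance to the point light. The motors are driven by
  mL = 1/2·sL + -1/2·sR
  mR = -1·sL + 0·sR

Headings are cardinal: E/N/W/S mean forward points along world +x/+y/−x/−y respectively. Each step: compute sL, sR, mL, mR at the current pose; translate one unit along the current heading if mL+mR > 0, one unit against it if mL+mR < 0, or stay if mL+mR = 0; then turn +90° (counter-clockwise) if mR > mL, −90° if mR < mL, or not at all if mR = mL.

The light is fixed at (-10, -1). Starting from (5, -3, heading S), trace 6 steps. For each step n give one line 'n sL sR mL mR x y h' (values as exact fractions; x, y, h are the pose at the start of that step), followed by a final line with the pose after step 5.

n=0: pose=(5,-3,S); sL=120/349, sR=120/169; mL=-10800/58981, mR=-120/349; mL+mR=-31080/58981 → advance -1; mR−mL=-9480/58981 → turn -1·90°
n=1: pose=(5,-2,W); sL=3/4, sR=30/37; mL=-9/296, mR=-3/4; mL+mR=-231/296 → advance -1; mR−mL=-213/296 → turn -1·90°
n=2: pose=(6,-2,N); sL=120/173, sR=24/73; mL=2304/12629, mR=-120/173; mL+mR=-6456/12629 → advance -1; mR−mL=-11064/12629 → turn -1·90°
n=3: pose=(6,-3,E); sL=60/181, sR=60/193; mL=360/34933, mR=-60/181; mL+mR=-11220/34933 → advance -1; mR−mL=-11940/34933 → turn -1·90°
n=4: pose=(5,-3,S); sL=120/349, sR=120/169; mL=-10800/58981, mR=-120/349; mL+mR=-31080/58981 → advance -1; mR−mL=-9480/58981 → turn -1·90°
n=5: pose=(5,-2,W); sL=3/4, sR=30/37; mL=-9/296, mR=-3/4; mL+mR=-231/296 → advance -1; mR−mL=-213/296 → turn -1·90°

0 120/349 120/169 -10800/58981 -120/349 5 -3 S
1 3/4 30/37 -9/296 -3/4 5 -2 W
2 120/173 24/73 2304/12629 -120/173 6 -2 N
3 60/181 60/193 360/34933 -60/181 6 -3 E
4 120/349 120/169 -10800/58981 -120/349 5 -3 S
5 3/4 30/37 -9/296 -3/4 5 -2 W
final 6 -2 N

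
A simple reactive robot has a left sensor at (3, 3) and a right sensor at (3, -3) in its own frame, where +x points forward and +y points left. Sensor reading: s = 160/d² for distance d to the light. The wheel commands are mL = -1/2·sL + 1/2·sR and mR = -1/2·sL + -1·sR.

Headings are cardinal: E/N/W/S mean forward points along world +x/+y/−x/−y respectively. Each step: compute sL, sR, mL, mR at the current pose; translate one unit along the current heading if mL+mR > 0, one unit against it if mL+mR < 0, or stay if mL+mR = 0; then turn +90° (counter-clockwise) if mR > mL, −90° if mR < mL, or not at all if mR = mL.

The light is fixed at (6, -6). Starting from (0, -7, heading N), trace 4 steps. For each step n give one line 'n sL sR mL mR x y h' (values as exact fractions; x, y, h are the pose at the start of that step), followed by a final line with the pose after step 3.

n=0: pose=(0,-7,N); sL=32/17, sR=160/13; mL=1152/221, mR=-2928/221; mL+mR=-1776/221 → advance -1; mR−mL=-240/13 → turn -1·90°
n=1: pose=(0,-8,E); sL=16, sR=80/17; mL=-96/17, mR=-216/17; mL+mR=-312/17 → advance -1; mR−mL=-120/17 → turn -1·90°
n=2: pose=(-1,-8,S); sL=160/41, sR=32/25; mL=-1344/1025, mR=-3312/1025; mL+mR=-4656/1025 → advance -1; mR−mL=-48/25 → turn -1·90°
n=3: pose=(-1,-7,W); sL=40/29, sR=20/13; mL=30/377, mR=-840/377; mL+mR=-810/377 → advance -1; mR−mL=-30/13 → turn -1·90°

0 32/17 160/13 1152/221 -2928/221 0 -7 N
1 16 80/17 -96/17 -216/17 0 -8 E
2 160/41 32/25 -1344/1025 -3312/1025 -1 -8 S
3 40/29 20/13 30/377 -840/377 -1 -7 W
final 0 -7 N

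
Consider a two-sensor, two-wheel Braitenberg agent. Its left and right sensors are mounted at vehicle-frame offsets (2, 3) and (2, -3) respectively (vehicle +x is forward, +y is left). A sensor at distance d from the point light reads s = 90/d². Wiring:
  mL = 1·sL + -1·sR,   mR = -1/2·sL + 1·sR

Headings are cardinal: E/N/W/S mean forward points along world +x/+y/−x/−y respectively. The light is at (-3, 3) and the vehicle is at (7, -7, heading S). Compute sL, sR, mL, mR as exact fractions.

90/313 90/193 -10800/60409 19485/60409

left sensor world pos  = (10, -9); dL² = 313
right sensor world pos = (4, -9); dR² = 193
sL = 90/313 = 90/313
sR = 90/193 = 90/193
mL = 1·sL + -1·sR = -10800/60409
mR = -1/2·sL + 1·sR = 19485/60409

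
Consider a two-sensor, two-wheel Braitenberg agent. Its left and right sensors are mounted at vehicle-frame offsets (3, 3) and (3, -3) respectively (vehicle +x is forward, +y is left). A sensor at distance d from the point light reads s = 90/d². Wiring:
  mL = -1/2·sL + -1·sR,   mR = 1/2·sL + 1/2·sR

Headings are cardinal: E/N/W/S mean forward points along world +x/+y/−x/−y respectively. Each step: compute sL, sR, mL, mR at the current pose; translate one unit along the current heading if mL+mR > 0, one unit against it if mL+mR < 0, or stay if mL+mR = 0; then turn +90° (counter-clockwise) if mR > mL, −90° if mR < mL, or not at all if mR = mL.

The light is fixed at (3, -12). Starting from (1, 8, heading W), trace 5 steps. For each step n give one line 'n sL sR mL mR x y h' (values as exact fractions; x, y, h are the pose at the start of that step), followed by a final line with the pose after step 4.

0 45/157 45/277 -26595/86978 9765/43489 1 8 W
1 90/293 18/61 -8019/17873 5382/17873 2 8 S
2 9/58 45/164 -837/2378 2043/9512 2 9 E
3 90/601 90/577 -80055/346777 53010/346777 1 9 N
4 45/157 45/277 -26595/86978 9765/43489 1 8 W
final 2 8 S

n=0: pose=(1,8,W); sL=45/157, sR=45/277; mL=-26595/86978, mR=9765/43489; mL+mR=-45/554 → advance -1; mR−mL=46125/86978 → turn +1·90°
n=1: pose=(2,8,S); sL=90/293, sR=18/61; mL=-8019/17873, mR=5382/17873; mL+mR=-9/61 → advance -1; mR−mL=13401/17873 → turn +1·90°
n=2: pose=(2,9,E); sL=9/58, sR=45/164; mL=-837/2378, mR=2043/9512; mL+mR=-45/328 → advance -1; mR−mL=5391/9512 → turn +1·90°
n=3: pose=(1,9,N); sL=90/601, sR=90/577; mL=-80055/346777, mR=53010/346777; mL+mR=-45/577 → advance -1; mR−mL=133065/346777 → turn +1·90°
n=4: pose=(1,8,W); sL=45/157, sR=45/277; mL=-26595/86978, mR=9765/43489; mL+mR=-45/554 → advance -1; mR−mL=46125/86978 → turn +1·90°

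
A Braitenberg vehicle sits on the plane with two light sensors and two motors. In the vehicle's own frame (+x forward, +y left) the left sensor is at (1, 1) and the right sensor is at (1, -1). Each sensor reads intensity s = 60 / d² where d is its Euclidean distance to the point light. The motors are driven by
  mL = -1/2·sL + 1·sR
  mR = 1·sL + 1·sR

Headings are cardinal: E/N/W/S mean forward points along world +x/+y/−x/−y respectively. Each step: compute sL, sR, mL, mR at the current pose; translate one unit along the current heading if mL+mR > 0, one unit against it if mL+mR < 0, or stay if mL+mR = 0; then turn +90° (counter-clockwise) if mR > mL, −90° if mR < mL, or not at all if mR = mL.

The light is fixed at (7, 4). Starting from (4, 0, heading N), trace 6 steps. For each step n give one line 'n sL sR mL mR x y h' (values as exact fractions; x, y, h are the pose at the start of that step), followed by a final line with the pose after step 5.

0 12/5 60/13 222/65 456/65 4 0 N
1 15/8 3 33/16 39/8 4 1 W
2 12/5 60/41 54/205 792/205 3 1 S
3 10/3 30/17 5/51 260/51 3 0 E
4 12/5 60/13 222/65 456/65 4 0 N
5 15/8 3 33/16 39/8 4 1 W
final 3 1 S

n=0: pose=(4,0,N); sL=12/5, sR=60/13; mL=222/65, mR=456/65; mL+mR=678/65 → advance +1; mR−mL=18/5 → turn +1·90°
n=1: pose=(4,1,W); sL=15/8, sR=3; mL=33/16, mR=39/8; mL+mR=111/16 → advance +1; mR−mL=45/16 → turn +1·90°
n=2: pose=(3,1,S); sL=12/5, sR=60/41; mL=54/205, mR=792/205; mL+mR=846/205 → advance +1; mR−mL=18/5 → turn +1·90°
n=3: pose=(3,0,E); sL=10/3, sR=30/17; mL=5/51, mR=260/51; mL+mR=265/51 → advance +1; mR−mL=5 → turn +1·90°
n=4: pose=(4,0,N); sL=12/5, sR=60/13; mL=222/65, mR=456/65; mL+mR=678/65 → advance +1; mR−mL=18/5 → turn +1·90°
n=5: pose=(4,1,W); sL=15/8, sR=3; mL=33/16, mR=39/8; mL+mR=111/16 → advance +1; mR−mL=45/16 → turn +1·90°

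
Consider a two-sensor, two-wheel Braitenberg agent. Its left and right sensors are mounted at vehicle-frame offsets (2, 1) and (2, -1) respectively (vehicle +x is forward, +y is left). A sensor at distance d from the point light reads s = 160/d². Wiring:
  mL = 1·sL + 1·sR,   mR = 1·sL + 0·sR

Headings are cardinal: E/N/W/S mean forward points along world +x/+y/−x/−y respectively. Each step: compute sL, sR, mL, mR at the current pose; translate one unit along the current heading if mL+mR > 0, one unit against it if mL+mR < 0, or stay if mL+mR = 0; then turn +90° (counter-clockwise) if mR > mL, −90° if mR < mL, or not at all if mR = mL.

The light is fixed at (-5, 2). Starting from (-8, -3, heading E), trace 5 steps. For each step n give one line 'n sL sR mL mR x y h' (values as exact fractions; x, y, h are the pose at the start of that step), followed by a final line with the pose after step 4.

0 160/17 160/37 8640/629 160/17 -8 -3 E
1 16/5 80/29 864/145 16/5 -7 -3 S
2 32/13 160/41 3392/533 32/13 -7 -4 W
3 5 8 13 5 -8 -4 N
4 160/17 160/37 8640/629 160/17 -8 -3 E
final -7 -3 S

n=0: pose=(-8,-3,E); sL=160/17, sR=160/37; mL=8640/629, mR=160/17; mL+mR=14560/629 → advance +1; mR−mL=-160/37 → turn -1·90°
n=1: pose=(-7,-3,S); sL=16/5, sR=80/29; mL=864/145, mR=16/5; mL+mR=1328/145 → advance +1; mR−mL=-80/29 → turn -1·90°
n=2: pose=(-7,-4,W); sL=32/13, sR=160/41; mL=3392/533, mR=32/13; mL+mR=4704/533 → advance +1; mR−mL=-160/41 → turn -1·90°
n=3: pose=(-8,-4,N); sL=5, sR=8; mL=13, mR=5; mL+mR=18 → advance +1; mR−mL=-8 → turn -1·90°
n=4: pose=(-8,-3,E); sL=160/17, sR=160/37; mL=8640/629, mR=160/17; mL+mR=14560/629 → advance +1; mR−mL=-160/37 → turn -1·90°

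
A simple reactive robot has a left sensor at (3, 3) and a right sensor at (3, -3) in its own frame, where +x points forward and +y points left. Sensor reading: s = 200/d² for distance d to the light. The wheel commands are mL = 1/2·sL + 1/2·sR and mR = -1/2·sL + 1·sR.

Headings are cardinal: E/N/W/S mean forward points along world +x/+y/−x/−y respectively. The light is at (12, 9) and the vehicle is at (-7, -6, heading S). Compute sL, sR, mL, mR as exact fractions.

left sensor world pos  = (-4, -9); dL² = 580
right sensor world pos = (-10, -9); dR² = 808
sL = 200/580 = 10/29
sR = 200/808 = 25/101
mL = 1/2·sL + 1/2·sR = 1735/5858
mR = -1/2·sL + 1·sR = 220/2929

10/29 25/101 1735/5858 220/2929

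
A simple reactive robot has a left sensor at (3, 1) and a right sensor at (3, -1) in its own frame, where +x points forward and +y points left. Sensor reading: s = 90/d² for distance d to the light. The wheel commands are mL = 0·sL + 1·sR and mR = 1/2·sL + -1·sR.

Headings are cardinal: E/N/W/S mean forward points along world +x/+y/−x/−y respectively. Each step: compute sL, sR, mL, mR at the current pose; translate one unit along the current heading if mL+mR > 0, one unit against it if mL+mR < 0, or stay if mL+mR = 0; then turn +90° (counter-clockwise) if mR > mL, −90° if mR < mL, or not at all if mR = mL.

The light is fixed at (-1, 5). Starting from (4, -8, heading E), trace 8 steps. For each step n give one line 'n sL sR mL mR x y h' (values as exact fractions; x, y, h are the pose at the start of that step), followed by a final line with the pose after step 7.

n=0: pose=(4,-8,E); sL=45/104, sR=9/26; mL=9/26, mR=-27/208; mL+mR=45/208 → advance +1; mR−mL=-99/208 → turn -1·90°
n=1: pose=(5,-8,S); sL=18/61, sR=90/281; mL=90/281, mR=-2961/17141; mL+mR=9/61 → advance +1; mR−mL=-8451/17141 → turn -1·90°
n=2: pose=(5,-9,W); sL=5/13, sR=45/89; mL=45/89, mR=-725/2314; mL+mR=5/26 → advance +1; mR−mL=-1895/2314 → turn -1·90°
n=3: pose=(4,-9,N); sL=90/137, sR=90/157; mL=90/157, mR=-5265/21509; mL+mR=45/137 → advance +1; mR−mL=-17595/21509 → turn -1·90°
n=4: pose=(4,-8,E); sL=45/104, sR=9/26; mL=9/26, mR=-27/208; mL+mR=45/208 → advance +1; mR−mL=-99/208 → turn -1·90°
n=5: pose=(5,-8,S); sL=18/61, sR=90/281; mL=90/281, mR=-2961/17141; mL+mR=9/61 → advance +1; mR−mL=-8451/17141 → turn -1·90°
n=6: pose=(5,-9,W); sL=5/13, sR=45/89; mL=45/89, mR=-725/2314; mL+mR=5/26 → advance +1; mR−mL=-1895/2314 → turn -1·90°
n=7: pose=(4,-9,N); sL=90/137, sR=90/157; mL=90/157, mR=-5265/21509; mL+mR=45/137 → advance +1; mR−mL=-17595/21509 → turn -1·90°

0 45/104 9/26 9/26 -27/208 4 -8 E
1 18/61 90/281 90/281 -2961/17141 5 -8 S
2 5/13 45/89 45/89 -725/2314 5 -9 W
3 90/137 90/157 90/157 -5265/21509 4 -9 N
4 45/104 9/26 9/26 -27/208 4 -8 E
5 18/61 90/281 90/281 -2961/17141 5 -8 S
6 5/13 45/89 45/89 -725/2314 5 -9 W
7 90/137 90/157 90/157 -5265/21509 4 -9 N
final 4 -8 E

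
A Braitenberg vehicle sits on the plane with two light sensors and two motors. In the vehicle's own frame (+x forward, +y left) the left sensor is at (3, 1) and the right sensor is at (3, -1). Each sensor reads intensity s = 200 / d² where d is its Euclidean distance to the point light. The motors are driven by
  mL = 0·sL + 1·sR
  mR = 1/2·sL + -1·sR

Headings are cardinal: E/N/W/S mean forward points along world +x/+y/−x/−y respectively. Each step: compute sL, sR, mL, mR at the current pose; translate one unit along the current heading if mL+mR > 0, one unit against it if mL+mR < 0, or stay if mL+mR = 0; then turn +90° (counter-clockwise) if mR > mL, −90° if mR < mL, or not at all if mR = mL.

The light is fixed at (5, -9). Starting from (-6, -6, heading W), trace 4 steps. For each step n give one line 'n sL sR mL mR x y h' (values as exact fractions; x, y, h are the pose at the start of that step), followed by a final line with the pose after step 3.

0 1 50/53 50/53 -47/106 -6 -6 W
1 40/41 200/157 200/157 -5060/6437 -7 -6 N
2 100/53 20/9 20/9 -610/477 -7 -5 E
3 200/101 40/29 40/29 -1140/2929 -6 -5 S
final -6 -6 W

n=0: pose=(-6,-6,W); sL=1, sR=50/53; mL=50/53, mR=-47/106; mL+mR=1/2 → advance +1; mR−mL=-147/106 → turn -1·90°
n=1: pose=(-7,-6,N); sL=40/41, sR=200/157; mL=200/157, mR=-5060/6437; mL+mR=20/41 → advance +1; mR−mL=-13260/6437 → turn -1·90°
n=2: pose=(-7,-5,E); sL=100/53, sR=20/9; mL=20/9, mR=-610/477; mL+mR=50/53 → advance +1; mR−mL=-1670/477 → turn -1·90°
n=3: pose=(-6,-5,S); sL=200/101, sR=40/29; mL=40/29, mR=-1140/2929; mL+mR=100/101 → advance +1; mR−mL=-5180/2929 → turn -1·90°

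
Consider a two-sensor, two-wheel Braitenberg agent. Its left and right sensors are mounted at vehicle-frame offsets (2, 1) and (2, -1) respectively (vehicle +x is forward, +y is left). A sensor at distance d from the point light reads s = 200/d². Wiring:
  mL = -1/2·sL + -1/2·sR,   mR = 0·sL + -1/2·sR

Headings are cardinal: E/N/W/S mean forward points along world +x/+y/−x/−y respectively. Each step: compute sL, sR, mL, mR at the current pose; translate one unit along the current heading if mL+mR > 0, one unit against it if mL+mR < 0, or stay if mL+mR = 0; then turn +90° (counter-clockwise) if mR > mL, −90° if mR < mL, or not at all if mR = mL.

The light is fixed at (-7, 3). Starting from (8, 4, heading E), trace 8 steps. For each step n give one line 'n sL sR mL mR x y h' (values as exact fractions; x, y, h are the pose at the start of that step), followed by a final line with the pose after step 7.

n=0: pose=(8,4,E); sL=200/293, sR=200/289; mL=-58200/84677, mR=-100/289; mL+mR=-87500/84677 → advance -1; mR−mL=100/293 → turn +1·90°
n=1: pose=(7,4,N); sL=100/89, sR=100/117; mL=-10300/10413, mR=-50/117; mL+mR=-14750/10413 → advance -1; mR−mL=50/89 → turn +1·90°
n=2: pose=(7,3,W); sL=40/29, sR=40/29; mL=-40/29, mR=-20/29; mL+mR=-60/29 → advance -1; mR−mL=20/29 → turn +1·90°
n=3: pose=(8,3,S); sL=10/13, sR=1; mL=-23/26, mR=-1/2; mL+mR=-18/13 → advance -1; mR−mL=5/13 → turn +1·90°
n=4: pose=(8,4,E); sL=200/293, sR=200/289; mL=-58200/84677, mR=-100/289; mL+mR=-87500/84677 → advance -1; mR−mL=100/293 → turn +1·90°
n=5: pose=(7,4,N); sL=100/89, sR=100/117; mL=-10300/10413, mR=-50/117; mL+mR=-14750/10413 → advance -1; mR−mL=50/89 → turn +1·90°
n=6: pose=(7,3,W); sL=40/29, sR=40/29; mL=-40/29, mR=-20/29; mL+mR=-60/29 → advance -1; mR−mL=20/29 → turn +1·90°
n=7: pose=(8,3,S); sL=10/13, sR=1; mL=-23/26, mR=-1/2; mL+mR=-18/13 → advance -1; mR−mL=5/13 → turn +1·90°

0 200/293 200/289 -58200/84677 -100/289 8 4 E
1 100/89 100/117 -10300/10413 -50/117 7 4 N
2 40/29 40/29 -40/29 -20/29 7 3 W
3 10/13 1 -23/26 -1/2 8 3 S
4 200/293 200/289 -58200/84677 -100/289 8 4 E
5 100/89 100/117 -10300/10413 -50/117 7 4 N
6 40/29 40/29 -40/29 -20/29 7 3 W
7 10/13 1 -23/26 -1/2 8 3 S
final 8 4 E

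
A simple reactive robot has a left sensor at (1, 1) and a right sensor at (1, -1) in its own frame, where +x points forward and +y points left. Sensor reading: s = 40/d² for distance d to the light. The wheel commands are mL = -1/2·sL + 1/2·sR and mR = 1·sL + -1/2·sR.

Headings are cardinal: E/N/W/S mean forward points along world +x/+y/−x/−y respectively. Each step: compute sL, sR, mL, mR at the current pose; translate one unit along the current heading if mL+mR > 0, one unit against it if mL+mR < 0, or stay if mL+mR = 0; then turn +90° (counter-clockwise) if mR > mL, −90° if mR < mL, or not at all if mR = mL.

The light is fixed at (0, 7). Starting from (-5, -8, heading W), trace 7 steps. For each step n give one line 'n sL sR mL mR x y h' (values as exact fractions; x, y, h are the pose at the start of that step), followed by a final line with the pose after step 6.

0 10/73 5/29 75/4234 215/4234 -5 -8 W
1 40/281 8/61 -96/17141 1316/17141 -6 -8 S
2 4/25 20/157 -64/3925 378/3925 -6 -9 E
3 40/261 40/241 400/62901 4420/62901 -5 -9 N
4 10/73 5/29 75/4234 215/4234 -5 -8 W
5 40/281 8/61 -96/17141 1316/17141 -6 -8 S
6 4/25 20/157 -64/3925 378/3925 -6 -9 E
final -5 -9 N

n=0: pose=(-5,-8,W); sL=10/73, sR=5/29; mL=75/4234, mR=215/4234; mL+mR=5/73 → advance +1; mR−mL=70/2117 → turn +1·90°
n=1: pose=(-6,-8,S); sL=40/281, sR=8/61; mL=-96/17141, mR=1316/17141; mL+mR=20/281 → advance +1; mR−mL=1412/17141 → turn +1·90°
n=2: pose=(-6,-9,E); sL=4/25, sR=20/157; mL=-64/3925, mR=378/3925; mL+mR=2/25 → advance +1; mR−mL=442/3925 → turn +1·90°
n=3: pose=(-5,-9,N); sL=40/261, sR=40/241; mL=400/62901, mR=4420/62901; mL+mR=20/261 → advance +1; mR−mL=1340/20967 → turn +1·90°
n=4: pose=(-5,-8,W); sL=10/73, sR=5/29; mL=75/4234, mR=215/4234; mL+mR=5/73 → advance +1; mR−mL=70/2117 → turn +1·90°
n=5: pose=(-6,-8,S); sL=40/281, sR=8/61; mL=-96/17141, mR=1316/17141; mL+mR=20/281 → advance +1; mR−mL=1412/17141 → turn +1·90°
n=6: pose=(-6,-9,E); sL=4/25, sR=20/157; mL=-64/3925, mR=378/3925; mL+mR=2/25 → advance +1; mR−mL=442/3925 → turn +1·90°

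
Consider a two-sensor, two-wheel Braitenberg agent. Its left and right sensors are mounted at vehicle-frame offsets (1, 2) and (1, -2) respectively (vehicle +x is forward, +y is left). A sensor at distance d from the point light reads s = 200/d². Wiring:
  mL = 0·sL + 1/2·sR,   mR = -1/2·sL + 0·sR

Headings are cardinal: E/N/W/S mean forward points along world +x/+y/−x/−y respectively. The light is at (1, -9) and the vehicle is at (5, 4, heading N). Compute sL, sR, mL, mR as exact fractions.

left sensor world pos  = (3, 5); dL² = 200
right sensor world pos = (7, 5); dR² = 232
sL = 200/200 = 1
sR = 200/232 = 25/29
mL = 0·sL + 1/2·sR = 25/58
mR = -1/2·sL + 0·sR = -1/2

1 25/29 25/58 -1/2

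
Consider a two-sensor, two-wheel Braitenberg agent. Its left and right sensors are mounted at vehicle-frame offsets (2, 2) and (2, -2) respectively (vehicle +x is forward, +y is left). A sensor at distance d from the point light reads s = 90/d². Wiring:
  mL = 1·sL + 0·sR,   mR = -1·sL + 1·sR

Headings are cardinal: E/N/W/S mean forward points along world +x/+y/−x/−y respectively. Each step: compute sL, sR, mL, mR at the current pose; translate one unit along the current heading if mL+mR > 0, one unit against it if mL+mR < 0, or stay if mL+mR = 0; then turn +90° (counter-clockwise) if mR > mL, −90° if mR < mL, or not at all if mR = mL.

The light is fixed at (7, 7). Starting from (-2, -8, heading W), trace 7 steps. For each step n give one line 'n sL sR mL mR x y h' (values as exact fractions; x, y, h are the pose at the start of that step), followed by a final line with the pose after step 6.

n=0: pose=(-2,-8,W); sL=9/41, sR=9/29; mL=9/41, mR=108/1189; mL+mR=9/29 → advance +1; mR−mL=-153/1189 → turn -1·90°
n=1: pose=(-3,-8,N); sL=90/313, sR=90/233; mL=90/313, mR=7200/72929; mL+mR=90/233 → advance +1; mR−mL=-13770/72929 → turn -1·90°
n=2: pose=(-3,-7,E); sL=45/104, sR=9/32; mL=45/104, mR=-63/416; mL+mR=9/32 → advance +1; mR−mL=-243/416 → turn -1·90°
n=3: pose=(-2,-7,S); sL=18/61, sR=90/377; mL=18/61, mR=-1296/22997; mL+mR=90/377 → advance +1; mR−mL=-8082/22997 → turn -1·90°
n=4: pose=(-2,-8,W); sL=9/41, sR=9/29; mL=9/41, mR=108/1189; mL+mR=9/29 → advance +1; mR−mL=-153/1189 → turn -1·90°
n=5: pose=(-3,-8,N); sL=90/313, sR=90/233; mL=90/313, mR=7200/72929; mL+mR=90/233 → advance +1; mR−mL=-13770/72929 → turn -1·90°
n=6: pose=(-3,-7,E); sL=45/104, sR=9/32; mL=45/104, mR=-63/416; mL+mR=9/32 → advance +1; mR−mL=-243/416 → turn -1·90°

0 9/41 9/29 9/41 108/1189 -2 -8 W
1 90/313 90/233 90/313 7200/72929 -3 -8 N
2 45/104 9/32 45/104 -63/416 -3 -7 E
3 18/61 90/377 18/61 -1296/22997 -2 -7 S
4 9/41 9/29 9/41 108/1189 -2 -8 W
5 90/313 90/233 90/313 7200/72929 -3 -8 N
6 45/104 9/32 45/104 -63/416 -3 -7 E
final -2 -7 S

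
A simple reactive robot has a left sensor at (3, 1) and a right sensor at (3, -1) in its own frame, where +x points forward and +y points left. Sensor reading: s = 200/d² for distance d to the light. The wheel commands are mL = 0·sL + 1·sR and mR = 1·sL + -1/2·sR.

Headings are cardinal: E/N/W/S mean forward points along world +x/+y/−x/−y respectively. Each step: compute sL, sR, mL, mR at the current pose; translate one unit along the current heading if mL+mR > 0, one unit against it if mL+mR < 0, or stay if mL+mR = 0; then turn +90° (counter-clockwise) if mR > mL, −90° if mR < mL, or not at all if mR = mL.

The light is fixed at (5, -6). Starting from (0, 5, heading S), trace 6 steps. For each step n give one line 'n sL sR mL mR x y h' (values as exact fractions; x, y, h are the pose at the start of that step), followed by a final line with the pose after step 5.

0 5/2 2 2 3/2 0 5 S
1 40/29 40/37 40/37 900/1073 0 4 W
2 100/109 100/97 100/97 4250/10573 -1 4 N
3 200/153 200/109 200/109 6500/16677 -1 5 E
4 5/2 2 2 3/2 0 5 S
5 40/29 40/37 40/37 900/1073 0 4 W
final -1 4 N

n=0: pose=(0,5,S); sL=5/2, sR=2; mL=2, mR=3/2; mL+mR=7/2 → advance +1; mR−mL=-1/2 → turn -1·90°
n=1: pose=(0,4,W); sL=40/29, sR=40/37; mL=40/37, mR=900/1073; mL+mR=2060/1073 → advance +1; mR−mL=-260/1073 → turn -1·90°
n=2: pose=(-1,4,N); sL=100/109, sR=100/97; mL=100/97, mR=4250/10573; mL+mR=15150/10573 → advance +1; mR−mL=-6650/10573 → turn -1·90°
n=3: pose=(-1,5,E); sL=200/153, sR=200/109; mL=200/109, mR=6500/16677; mL+mR=37100/16677 → advance +1; mR−mL=-24100/16677 → turn -1·90°
n=4: pose=(0,5,S); sL=5/2, sR=2; mL=2, mR=3/2; mL+mR=7/2 → advance +1; mR−mL=-1/2 → turn -1·90°
n=5: pose=(0,4,W); sL=40/29, sR=40/37; mL=40/37, mR=900/1073; mL+mR=2060/1073 → advance +1; mR−mL=-260/1073 → turn -1·90°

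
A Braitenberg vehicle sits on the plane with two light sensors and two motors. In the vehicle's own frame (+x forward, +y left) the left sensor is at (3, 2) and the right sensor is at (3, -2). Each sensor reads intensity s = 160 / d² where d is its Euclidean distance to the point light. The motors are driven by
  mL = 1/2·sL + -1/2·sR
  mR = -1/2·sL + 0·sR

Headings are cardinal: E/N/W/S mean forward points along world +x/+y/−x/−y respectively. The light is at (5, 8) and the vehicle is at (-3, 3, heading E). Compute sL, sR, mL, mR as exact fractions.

80/17 80/37 800/629 -40/17

left sensor world pos  = (0, 5); dL² = 34
right sensor world pos = (0, 1); dR² = 74
sL = 160/34 = 80/17
sR = 160/74 = 80/37
mL = 1/2·sL + -1/2·sR = 800/629
mR = -1/2·sL + 0·sR = -40/17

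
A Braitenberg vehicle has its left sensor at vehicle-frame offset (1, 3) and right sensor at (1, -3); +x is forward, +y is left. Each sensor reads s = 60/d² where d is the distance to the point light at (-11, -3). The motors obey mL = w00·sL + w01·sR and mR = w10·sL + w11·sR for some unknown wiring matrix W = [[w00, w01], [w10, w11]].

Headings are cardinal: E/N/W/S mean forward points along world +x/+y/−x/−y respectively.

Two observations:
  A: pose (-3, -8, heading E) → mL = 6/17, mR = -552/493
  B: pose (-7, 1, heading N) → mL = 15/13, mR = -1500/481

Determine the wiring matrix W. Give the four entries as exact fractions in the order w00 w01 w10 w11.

1/2 0 -1 -1

obs A: pose=(-3,-8,E) → sL=12/17, sR=12/29, mL=6/17, mR=-552/493
obs B: pose=(-7,1,N) → sL=30/13, sR=30/37, mL=15/13, mR=-1500/481
sensor matrix S = [[12/17, 12/29], [30/13, 30/37]]; det S = -90720/237133
solve [mL_A; mL_B] = S·[w00; w01] and [mR_A; mR_B] = S·[w10; w11]:
  w00 = 1/2, w01 = 0, w10 = -1, w11 = -1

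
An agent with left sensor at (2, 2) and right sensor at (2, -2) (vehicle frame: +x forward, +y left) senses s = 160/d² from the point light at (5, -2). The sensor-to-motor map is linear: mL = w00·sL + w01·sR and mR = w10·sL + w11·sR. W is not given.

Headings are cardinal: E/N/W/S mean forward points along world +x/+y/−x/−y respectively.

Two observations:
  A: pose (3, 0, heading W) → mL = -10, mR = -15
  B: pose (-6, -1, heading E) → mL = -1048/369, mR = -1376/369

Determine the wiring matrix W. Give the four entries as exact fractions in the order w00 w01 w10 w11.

-1/2 -1 -1 -1

obs A: pose=(3,0,W) → sL=10, sR=5, mL=-10, mR=-15
obs B: pose=(-6,-1,E) → sL=16/9, sR=80/41, mL=-1048/369, mR=-1376/369
sensor matrix S = [[10, 5], [16/9, 80/41]]; det S = 3920/369
solve [mL_A; mL_B] = S·[w00; w01] and [mR_A; mR_B] = S·[w10; w11]:
  w00 = -1/2, w01 = -1, w10 = -1, w11 = -1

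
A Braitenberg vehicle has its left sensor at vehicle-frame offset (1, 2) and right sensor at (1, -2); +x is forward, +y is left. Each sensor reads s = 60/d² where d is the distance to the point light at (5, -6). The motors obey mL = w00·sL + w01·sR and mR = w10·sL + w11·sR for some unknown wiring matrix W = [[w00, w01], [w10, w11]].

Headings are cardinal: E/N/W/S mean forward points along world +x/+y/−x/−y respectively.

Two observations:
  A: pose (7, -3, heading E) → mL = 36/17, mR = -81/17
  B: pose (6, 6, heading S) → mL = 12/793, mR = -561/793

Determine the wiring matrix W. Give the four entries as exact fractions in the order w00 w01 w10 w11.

-1/2 1/2 -1 -1/2

obs A: pose=(7,-3,E) → sL=30/17, sR=6, mL=36/17, mR=-81/17
obs B: pose=(6,6,S) → sL=6/13, sR=30/61, mL=12/793, mR=-561/793
sensor matrix S = [[30/17, 6], [6/13, 30/61]]; det S = -25632/13481
solve [mL_A; mL_B] = S·[w00; w01] and [mR_A; mR_B] = S·[w10; w11]:
  w00 = -1/2, w01 = 1/2, w10 = -1, w11 = -1/2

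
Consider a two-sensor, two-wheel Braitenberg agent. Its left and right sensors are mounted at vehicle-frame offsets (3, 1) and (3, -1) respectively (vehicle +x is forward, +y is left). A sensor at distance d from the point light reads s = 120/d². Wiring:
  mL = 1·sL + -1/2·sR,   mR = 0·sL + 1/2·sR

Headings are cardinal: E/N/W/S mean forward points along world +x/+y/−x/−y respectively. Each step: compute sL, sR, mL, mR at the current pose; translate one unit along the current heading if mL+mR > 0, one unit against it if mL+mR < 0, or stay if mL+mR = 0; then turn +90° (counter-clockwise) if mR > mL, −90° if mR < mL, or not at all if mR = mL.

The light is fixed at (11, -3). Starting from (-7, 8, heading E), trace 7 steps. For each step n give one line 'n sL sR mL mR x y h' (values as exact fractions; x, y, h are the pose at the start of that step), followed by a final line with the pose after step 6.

0 40/123 24/65 1124/7995 12/65 -7 8 E
1 3/13 30/113 144/1469 15/113 -6 8 N
2 120/521 120/569 37020/296449 60/569 -6 9 W
3 60/293 60/257 6630/75301 30/257 -7 9 N
4 8/39 120/637 212/1911 60/637 -7 10 W
5 15/82 6/29 189/2378 3/29 -8 10 N
6 120/653 120/709 45900/462977 60/709 -8 11 W
final -9 11 N

n=0: pose=(-7,8,E); sL=40/123, sR=24/65; mL=1124/7995, mR=12/65; mL+mR=40/123 → advance +1; mR−mL=352/7995 → turn +1·90°
n=1: pose=(-6,8,N); sL=3/13, sR=30/113; mL=144/1469, mR=15/113; mL+mR=3/13 → advance +1; mR−mL=51/1469 → turn +1·90°
n=2: pose=(-6,9,W); sL=120/521, sR=120/569; mL=37020/296449, mR=60/569; mL+mR=120/521 → advance +1; mR−mL=-5760/296449 → turn -1·90°
n=3: pose=(-7,9,N); sL=60/293, sR=60/257; mL=6630/75301, mR=30/257; mL+mR=60/293 → advance +1; mR−mL=2160/75301 → turn +1·90°
n=4: pose=(-7,10,W); sL=8/39, sR=120/637; mL=212/1911, mR=60/637; mL+mR=8/39 → advance +1; mR−mL=-32/1911 → turn -1·90°
n=5: pose=(-8,10,N); sL=15/82, sR=6/29; mL=189/2378, mR=3/29; mL+mR=15/82 → advance +1; mR−mL=57/2378 → turn +1·90°
n=6: pose=(-8,11,W); sL=120/653, sR=120/709; mL=45900/462977, mR=60/709; mL+mR=120/653 → advance +1; mR−mL=-6720/462977 → turn -1·90°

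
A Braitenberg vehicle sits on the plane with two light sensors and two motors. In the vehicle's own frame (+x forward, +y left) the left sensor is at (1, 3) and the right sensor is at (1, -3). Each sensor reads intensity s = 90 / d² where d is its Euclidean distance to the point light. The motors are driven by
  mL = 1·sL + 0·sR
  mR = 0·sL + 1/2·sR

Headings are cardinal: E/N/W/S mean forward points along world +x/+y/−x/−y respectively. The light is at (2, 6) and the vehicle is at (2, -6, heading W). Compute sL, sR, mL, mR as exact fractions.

45/113 45/41 45/113 45/82

left sensor world pos  = (1, -9); dL² = 226
right sensor world pos = (1, -3); dR² = 82
sL = 90/226 = 45/113
sR = 90/82 = 45/41
mL = 1·sL + 0·sR = 45/113
mR = 0·sL + 1/2·sR = 45/82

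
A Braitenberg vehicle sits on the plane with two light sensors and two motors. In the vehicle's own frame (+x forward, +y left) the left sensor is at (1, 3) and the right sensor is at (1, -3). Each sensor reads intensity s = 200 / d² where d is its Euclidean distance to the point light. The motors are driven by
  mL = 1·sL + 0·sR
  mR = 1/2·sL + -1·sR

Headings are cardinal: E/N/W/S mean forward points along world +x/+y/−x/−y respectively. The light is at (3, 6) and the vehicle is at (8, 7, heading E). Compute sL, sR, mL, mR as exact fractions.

left sensor world pos  = (9, 10); dL² = 52
right sensor world pos = (9, 4); dR² = 40
sL = 200/52 = 50/13
sR = 200/40 = 5
mL = 1·sL + 0·sR = 50/13
mR = 1/2·sL + -1·sR = -40/13

50/13 5 50/13 -40/13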